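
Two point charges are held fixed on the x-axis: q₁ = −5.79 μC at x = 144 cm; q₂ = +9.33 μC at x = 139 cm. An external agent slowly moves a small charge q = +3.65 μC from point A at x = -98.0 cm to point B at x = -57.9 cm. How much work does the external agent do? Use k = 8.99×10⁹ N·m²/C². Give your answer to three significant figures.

For quasistatic motion the external work equals the change in potential energy: W_ext = qΔV = q(V_B − V_A).
At A: distances to the source charges are 2.42 m, 2.37 m; V_A = Σ kqᵢ/rᵢ = 1.39×10⁴ V.
At B: distances to the source charges are 2.02 m, 1.97 m; V_B = Σ kqᵢ/rᵢ = 1.68×10⁴ V.
ΔV = V_B − V_A = 2940 V.
W_ext = qΔV = (3.65×10⁻⁶ C)(2940 V) = 0.0107 J.

0.0107 J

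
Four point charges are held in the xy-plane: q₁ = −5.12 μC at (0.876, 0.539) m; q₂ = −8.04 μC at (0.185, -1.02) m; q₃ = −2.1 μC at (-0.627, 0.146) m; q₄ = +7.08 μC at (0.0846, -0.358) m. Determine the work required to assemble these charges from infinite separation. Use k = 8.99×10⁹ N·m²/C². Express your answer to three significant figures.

The work to assemble the configuration equals its total potential energy, U = Σ kqᵢqⱼ/rᵢⱼ over all pairs.
Pair separations: r₁₂ = 1.71 m, r₁₃ = 1.55 m, r₁₄ = 1.20 m, r₂₃ = 1.42 m, r₂₄ = 0.670 m, r₃₄ = 0.872 m.
Summing all 6 pair terms gives U = -0.804 J.

-0.804 J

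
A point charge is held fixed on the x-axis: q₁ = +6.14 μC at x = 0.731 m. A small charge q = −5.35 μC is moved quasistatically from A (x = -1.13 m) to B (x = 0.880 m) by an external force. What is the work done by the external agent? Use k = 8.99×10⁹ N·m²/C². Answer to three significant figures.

-1.82 J

For quasistatic motion the external work equals the change in potential energy: W_ext = qΔV = q(V_B − V_A).
At A: distance to the source charge is 1.86 m; V_A = kq₁/r = 2.97×10⁴ V.
At B: distance to the source charge is 0.149 m; V_B = kq₁/r = 3.70×10⁵ V.
ΔV = V_B − V_A = 3.41×10⁵ V.
W_ext = qΔV = (-5.35×10⁻⁶ C)(3.41×10⁵ V) = -1.82 J.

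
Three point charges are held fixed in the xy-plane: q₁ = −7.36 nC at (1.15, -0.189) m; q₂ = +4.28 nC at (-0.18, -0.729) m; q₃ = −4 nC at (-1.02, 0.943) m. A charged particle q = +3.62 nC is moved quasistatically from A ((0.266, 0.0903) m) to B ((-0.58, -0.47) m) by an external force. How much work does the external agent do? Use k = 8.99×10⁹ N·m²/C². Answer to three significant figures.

2.61×10⁻⁷ J

For quasistatic motion the external work equals the change in potential energy: W_ext = qΔV = q(V_B − V_A).
At A: distances to the source charges are 0.927 m, 0.933 m, 1.54 m; V_A = Σ kqᵢ/rᵢ = -53.4 V.
At B: distances to the source charges are 1.75 m, 0.477 m, 1.48 m; V_B = Σ kqᵢ/rᵢ = 18.7 V.
ΔV = V_B − V_A = 72.1 V.
W_ext = qΔV = (3.62×10⁻⁹ C)(72.1 V) = 2.61×10⁻⁷ J.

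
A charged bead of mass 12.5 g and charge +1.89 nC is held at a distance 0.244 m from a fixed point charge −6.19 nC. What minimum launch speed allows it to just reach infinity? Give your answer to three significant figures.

8.30×10⁻³ m/s

To just escape, total mechanical energy must reach zero at infinity: ½mv²_min + U = 0, so ½mv²_min = −U = |kQq|/r.
|U| = |kQq|/r = (8.99×10⁹ N·m²/C²)(6.19×10⁻⁹)(1.89×10⁻⁹)/(0.244) = 4.31×10⁻⁷ J.
v_min = √(2|U|/m) = √(2·4.31×10⁻⁷/0.0125) = 8.30×10⁻³ m/s.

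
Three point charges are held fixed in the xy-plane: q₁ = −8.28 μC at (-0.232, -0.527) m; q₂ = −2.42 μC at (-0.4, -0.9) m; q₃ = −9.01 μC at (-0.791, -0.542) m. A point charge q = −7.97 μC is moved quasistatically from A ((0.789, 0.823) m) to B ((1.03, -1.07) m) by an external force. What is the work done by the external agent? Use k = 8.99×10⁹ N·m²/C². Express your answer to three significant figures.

For quasistatic motion the external work equals the change in potential energy: W_ext = qΔV = q(V_B − V_A).
At A: distances to the source charges are 1.69 m, 2.09 m, 2.09 m; V_A = Σ kqᵢ/rᵢ = -9.32×10⁴ V.
At B: distances to the source charges are 1.37 m, 1.44 m, 1.90 m; V_B = Σ kqᵢ/rᵢ = -1.12×10⁵ V.
ΔV = V_B − V_A = -1.88×10⁴ V.
W_ext = qΔV = (-7.97×10⁻⁶ C)(-1.88×10⁴ V) = 0.150 J.

0.150 J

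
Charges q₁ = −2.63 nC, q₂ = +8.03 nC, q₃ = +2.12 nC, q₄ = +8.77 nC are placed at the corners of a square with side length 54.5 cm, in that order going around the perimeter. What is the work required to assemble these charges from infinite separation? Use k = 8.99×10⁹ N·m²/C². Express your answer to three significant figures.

The work to assemble the configuration equals its total potential energy, U = Σ kqᵢqⱼ/rᵢⱼ over all pairs.
The four side pairs have separation 0.545 m and the two diagonal pairs 0.771 m.
Summing all 6 pair terms gives U = 6.15×10⁻⁷ J.

6.15×10⁻⁷ J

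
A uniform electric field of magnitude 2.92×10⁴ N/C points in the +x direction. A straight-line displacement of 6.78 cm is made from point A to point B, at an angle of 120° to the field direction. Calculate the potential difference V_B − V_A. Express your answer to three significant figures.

990 V

Only the component of displacement along E changes the potential: ΔV = −E·d·cosθ.
ΔV = −(2.92×10⁴ V/m)(0.0678 m)cos120° = 990 V.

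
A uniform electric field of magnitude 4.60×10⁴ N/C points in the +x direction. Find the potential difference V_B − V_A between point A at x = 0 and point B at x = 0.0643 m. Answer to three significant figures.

-2960 V

In a uniform field, potential decreases in the direction of E: V_B − V_A = −E·Δx.
V_B − V_A = −(4.60×10⁴ V/m)(0.0643 m) = -2960 V.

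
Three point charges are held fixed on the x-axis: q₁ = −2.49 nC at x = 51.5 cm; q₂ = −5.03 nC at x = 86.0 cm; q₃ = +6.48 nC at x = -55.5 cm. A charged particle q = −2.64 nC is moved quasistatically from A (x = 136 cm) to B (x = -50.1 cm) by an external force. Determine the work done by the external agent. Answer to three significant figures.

For quasistatic motion the external work equals the change in potential energy: W_ext = qΔV = q(V_B − V_A).
At A: distances to the source charges are 0.845 m, 0.500 m, 1.92 m; V_A = Σ kqᵢ/rᵢ = -86.5 V.
At B: distances to the source charges are 1.02 m, 1.36 m, 0.0540 m; V_B = Σ kqᵢ/rᵢ = 1020 V.
ΔV = V_B − V_A = 1110 V.
W_ext = qΔV = (-2.64×10⁻⁹ C)(1110 V) = -2.93×10⁻⁶ J.

-2.93×10⁻⁶ J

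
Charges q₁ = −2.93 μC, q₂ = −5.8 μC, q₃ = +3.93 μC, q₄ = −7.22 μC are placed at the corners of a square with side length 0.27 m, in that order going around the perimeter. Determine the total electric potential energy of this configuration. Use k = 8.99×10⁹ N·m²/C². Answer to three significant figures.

The assembly work is the sum of pairwise potential energies, U = Σ_{i<j} kqᵢqⱼ/rᵢⱼ.
The four side pairs have separation 0.270 m and the two diagonal pairs 0.382 m.
Summing all 6 pair terms gives U = 0.281 J.

0.281 J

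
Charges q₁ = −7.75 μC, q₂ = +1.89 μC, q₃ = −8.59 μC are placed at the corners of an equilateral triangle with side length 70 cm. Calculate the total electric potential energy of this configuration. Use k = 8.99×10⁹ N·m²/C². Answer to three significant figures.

The assembly work is the sum of pairwise potential energies, U = Σ_{i<j} kqᵢqⱼ/rᵢⱼ.
All three pair separations equal the side length, 0.700 m.
U = (-0.188) + (0.855) + (-0.209) = 0.458 J.

0.458 J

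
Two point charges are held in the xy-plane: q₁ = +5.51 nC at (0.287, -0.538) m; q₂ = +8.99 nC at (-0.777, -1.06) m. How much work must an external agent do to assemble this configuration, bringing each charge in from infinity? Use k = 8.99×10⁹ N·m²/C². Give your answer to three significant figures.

The assembly work is the sum of pairwise potential energies, U = Σ_{i<j} kqᵢqⱼ/rᵢⱼ.
Pair separations: r₁₂ = 1.19 m.
U = (3.76×10⁻⁷) = 3.76×10⁻⁷ J.

3.76×10⁻⁷ J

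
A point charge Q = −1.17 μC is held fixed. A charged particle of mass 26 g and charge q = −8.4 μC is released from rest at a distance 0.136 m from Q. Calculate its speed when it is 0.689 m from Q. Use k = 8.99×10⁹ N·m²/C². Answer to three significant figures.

Only the electrostatic force acts, so mechanical energy is conserved: ½mv² = U₁ − U₂ = kQq(1/r₁ − 1/r₂).
U₁ − U₂ = (8.99×10⁹ N·m²/C²)(-1.17×10⁻⁶ C)(-8.40×10⁻⁶ C)(1/0.136 − 1/0.689) = 0.521 J.
v = √(2·0.521/0.0260) = 6.33 m/s.

6.33 m/s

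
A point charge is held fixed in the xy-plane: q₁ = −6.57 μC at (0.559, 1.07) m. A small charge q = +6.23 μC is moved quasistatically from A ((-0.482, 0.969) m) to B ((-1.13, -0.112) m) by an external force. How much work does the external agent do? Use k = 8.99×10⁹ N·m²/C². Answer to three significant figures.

0.173 J

For quasistatic motion the external work equals the change in potential energy: W_ext = qΔV = q(V_B − V_A).
At A: distance to the source charge is 1.05 m; V_A = kq₁/r = -5.65×10⁴ V.
At B: distance to the source charge is 2.06 m; V_B = kq₁/r = -2.87×10⁴ V.
ΔV = V_B − V_A = 2.78×10⁴ V.
W_ext = qΔV = (6.23×10⁻⁶ C)(2.78×10⁴ V) = 0.173 J.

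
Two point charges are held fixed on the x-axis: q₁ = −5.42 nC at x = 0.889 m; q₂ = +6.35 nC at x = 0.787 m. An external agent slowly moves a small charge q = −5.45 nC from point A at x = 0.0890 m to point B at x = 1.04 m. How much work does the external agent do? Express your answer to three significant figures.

For quasistatic motion the external work equals the change in potential energy: W_ext = qΔV = q(V_B − V_A).
At A: distances to the source charges are 0.800 m, 0.698 m; V_A = Σ kqᵢ/rᵢ = 20.9 V.
At B: distances to the source charges are 0.151 m, 0.253 m; V_B = Σ kqᵢ/rᵢ = -97.0 V.
ΔV = V_B − V_A = -118 V.
W_ext = qΔV = (-5.45×10⁻⁹ C)(-118 V) = 6.43×10⁻⁷ J.

6.43×10⁻⁷ J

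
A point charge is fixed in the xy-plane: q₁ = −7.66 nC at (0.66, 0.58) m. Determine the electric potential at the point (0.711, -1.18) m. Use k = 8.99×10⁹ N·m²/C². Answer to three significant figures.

-39.1 V

Electric potential is a scalar, so the contributions from each charge add algebraically: V = Σ kqᵢ/rᵢ.
Distances from the field point to each charge: r₁ = 1.76 m.
V = k[(-7.66×10⁻⁹)/(1.76)] = -39.1 V.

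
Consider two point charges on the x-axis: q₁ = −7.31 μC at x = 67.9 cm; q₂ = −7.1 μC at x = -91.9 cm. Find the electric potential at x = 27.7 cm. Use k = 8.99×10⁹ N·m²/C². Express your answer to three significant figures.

Electric potential is a scalar, so the contributions from each charge add algebraically: V = Σ kqᵢ/rᵢ.
Distances from the field point to each charge: r₁ = 0.402 m, r₂ = 1.20 m.
V = k[(-7.31×10⁻⁶)/(0.402) + (-7.10×10⁻⁶)/(1.20)] = -2.17×10⁵ V.

-2.17×10⁵ V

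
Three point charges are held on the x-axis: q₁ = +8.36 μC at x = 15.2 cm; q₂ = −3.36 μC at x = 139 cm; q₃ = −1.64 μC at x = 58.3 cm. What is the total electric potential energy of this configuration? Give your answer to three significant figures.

The assembly work is the sum of pairwise potential energies, U = Σ_{i<j} kqᵢqⱼ/rᵢⱼ.
Pair separations: r₁₂ = 1.24 m, r₁₃ = 0.431 m, r₂₃ = 0.807 m.
U = (-0.204) + (-0.286) + (0.0614) = -0.429 J.

-0.429 J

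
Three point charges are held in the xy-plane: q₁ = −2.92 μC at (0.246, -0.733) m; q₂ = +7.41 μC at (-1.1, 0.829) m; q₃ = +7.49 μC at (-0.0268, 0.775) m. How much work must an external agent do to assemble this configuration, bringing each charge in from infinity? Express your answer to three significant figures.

The assembly work is the sum of pairwise potential energies, U = Σ_{i<j} kqᵢqⱼ/rᵢⱼ.
Pair separations: r₁₂ = 2.06 m, r₁₃ = 1.53 m, r₂₃ = 1.07 m.
U = (-0.0943) + (-0.128) + (0.464) = 0.242 J.

0.242 J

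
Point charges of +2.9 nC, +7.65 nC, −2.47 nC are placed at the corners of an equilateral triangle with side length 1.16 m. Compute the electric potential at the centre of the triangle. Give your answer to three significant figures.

The total potential is the scalar sum of each charge's contribution, V = Σ kqᵢ/rᵢ.
The distance from each vertex to the centroid is a/√3 = 0.670 m.
V = k[(2.90×10⁻⁹)/(0.670) + (7.65×10⁻⁹)/(0.670) + (-2.47×10⁻⁹)/(0.670)] = 108 V.

108 V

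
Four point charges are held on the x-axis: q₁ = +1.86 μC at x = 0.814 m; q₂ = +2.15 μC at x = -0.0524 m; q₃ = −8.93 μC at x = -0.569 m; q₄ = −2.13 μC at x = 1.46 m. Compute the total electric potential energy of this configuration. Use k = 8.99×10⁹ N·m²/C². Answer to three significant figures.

-0.399 J

The assembly work is the sum of pairwise potential energies, U = Σ_{i<j} kqᵢqⱼ/rᵢⱼ.
Pair separations: r₁₂ = 0.866 m, r₁₃ = 1.38 m, r₁₄ = 0.646 m, r₂₃ = 0.517 m, r₂₄ = 1.51 m, r₃₄ = 2.03 m.
Summing all 6 pair terms gives U = -0.399 J.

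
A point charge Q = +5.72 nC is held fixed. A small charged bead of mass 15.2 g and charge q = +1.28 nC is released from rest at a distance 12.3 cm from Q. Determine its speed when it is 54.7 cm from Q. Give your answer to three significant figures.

7.39×10⁻³ m/s

Only the electrostatic force acts, so mechanical energy is conserved: ½mv² = U₁ − U₂ = kQq(1/r₁ − 1/r₂).
U₁ − U₂ = (8.99×10⁹ N·m²/C²)(5.72×10⁻⁹ C)(1.28×10⁻⁹ C)(1/0.123 − 1/0.547) = 4.15×10⁻⁷ J.
v = √(2·4.15×10⁻⁷/0.0152) = 7.39×10⁻³ m/s.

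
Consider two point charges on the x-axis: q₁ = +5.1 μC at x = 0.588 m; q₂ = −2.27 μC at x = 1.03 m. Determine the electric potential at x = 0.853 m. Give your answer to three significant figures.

Electric potential is a scalar, so the contributions from each charge add algebraically: V = Σ kqᵢ/rᵢ.
Distances from the field point to each charge: r₁ = 0.265 m, r₂ = 0.177 m.
V = k[(5.10×10⁻⁶)/(0.265) + (-2.27×10⁻⁶)/(0.177)] = 5.77×10⁴ V.

5.77×10⁴ V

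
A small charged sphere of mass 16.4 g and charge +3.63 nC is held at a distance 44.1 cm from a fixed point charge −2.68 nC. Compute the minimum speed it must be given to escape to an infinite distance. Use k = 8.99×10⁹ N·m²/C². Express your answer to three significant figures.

To just escape, total mechanical energy must reach zero at infinity: ½mv²_min + U = 0, so ½mv²_min = −U = |kQq|/r.
|U| = |kQq|/r = (8.99×10⁹ N·m²/C²)(2.68×10⁻⁹)(3.63×10⁻⁹)/(0.441) = 1.98×10⁻⁷ J.
v_min = √(2|U|/m) = √(2·1.98×10⁻⁷/0.0164) = 4.92×10⁻³ m/s.

4.92×10⁻³ m/s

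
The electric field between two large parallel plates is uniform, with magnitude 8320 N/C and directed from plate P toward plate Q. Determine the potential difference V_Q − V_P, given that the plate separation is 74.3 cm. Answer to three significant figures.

-6180 V

In a uniform field, potential decreases in the direction of E: ΔV = −E·d for a displacement d parallel to E.
Going from P to Q is a displacement of 74.3 cm along the field, so V_Q − V_P = −Ed = -6180 V.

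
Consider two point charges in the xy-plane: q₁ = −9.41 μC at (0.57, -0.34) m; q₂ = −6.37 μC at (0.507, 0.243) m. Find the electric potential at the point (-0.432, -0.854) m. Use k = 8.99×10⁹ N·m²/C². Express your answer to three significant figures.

Electric potential is a scalar, so the contributions from each charge add algebraically: V = Σ kqᵢ/rᵢ.
Distances from the field point to each charge: r₁ = 1.13 m, r₂ = 1.44 m.
V = k[(-9.41×10⁻⁶)/(1.13) + (-6.37×10⁻⁶)/(1.44)] = -1.15×10⁵ V.

-1.15×10⁵ V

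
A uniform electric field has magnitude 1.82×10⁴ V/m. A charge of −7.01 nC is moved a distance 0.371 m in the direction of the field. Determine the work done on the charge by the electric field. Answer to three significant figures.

-4.73×10⁻⁵ J

The potential change for a displacement 0.371 m in the direction of the field is ΔV = −Ed = -6750 V.
W_field = −qΔV = -4.73×10⁻⁵ J.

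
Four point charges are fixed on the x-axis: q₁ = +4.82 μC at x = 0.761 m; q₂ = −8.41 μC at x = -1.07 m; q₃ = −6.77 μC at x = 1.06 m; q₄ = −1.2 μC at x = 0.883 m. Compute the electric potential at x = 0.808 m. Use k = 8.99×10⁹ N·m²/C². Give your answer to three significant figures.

Electric potential is a scalar, so the contributions from each charge add algebraically: V = Σ kqᵢ/rᵢ.
Distances from the field point to each charge: r₁ = 0.0470 m, r₂ = 1.88 m, r₃ = 0.252 m, r₄ = 0.0750 m.
V = k[(4.82×10⁻⁶)/(0.0470) + (-8.41×10⁻⁶)/(1.88) + (-6.77×10⁻⁶)/(0.252) + (-1.20×10⁻⁶)/(0.0750)] = 4.96×10⁵ V.

4.96×10⁵ V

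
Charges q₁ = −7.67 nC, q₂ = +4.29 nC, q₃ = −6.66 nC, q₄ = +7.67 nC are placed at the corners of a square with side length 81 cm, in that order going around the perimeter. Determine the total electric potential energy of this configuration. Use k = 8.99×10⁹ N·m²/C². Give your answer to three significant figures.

The assembly work is the sum of pairwise potential energies, U = Σ_{i<j} kqᵢqⱼ/rᵢⱼ.
The four side pairs have separation 0.810 m and the two diagonal pairs 1.15 m.
Summing all 6 pair terms gives U = -1.24×10⁻⁶ J.

-1.24×10⁻⁶ J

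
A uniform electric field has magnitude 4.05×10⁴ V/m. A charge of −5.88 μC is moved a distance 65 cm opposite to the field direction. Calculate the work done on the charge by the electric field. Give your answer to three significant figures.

0.155 J

The potential change for a displacement 65 cm opposite to the field direction is ΔV = +Ed = 2.63×10⁴ V.
W_field = −qΔV = 0.155 J.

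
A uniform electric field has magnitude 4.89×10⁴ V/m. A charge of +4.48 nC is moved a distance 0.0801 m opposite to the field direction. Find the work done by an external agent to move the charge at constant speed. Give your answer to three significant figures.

The potential change for a displacement 0.0801 m opposite to the field direction is ΔV = +Ed = 3920 V.
W_ext = qΔV = 1.75×10⁻⁵ J.

1.75×10⁻⁵ J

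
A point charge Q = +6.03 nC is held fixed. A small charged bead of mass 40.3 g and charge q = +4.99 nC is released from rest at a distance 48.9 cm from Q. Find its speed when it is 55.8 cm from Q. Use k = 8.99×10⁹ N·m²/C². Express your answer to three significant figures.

1.84×10⁻³ m/s

Only the electrostatic force acts, so mechanical energy is conserved: ½mv² = U₁ − U₂ = kQq(1/r₁ − 1/r₂).
U₁ − U₂ = (8.99×10⁹ N·m²/C²)(6.03×10⁻⁹ C)(4.99×10⁻⁹ C)(1/0.489 − 1/0.558) = 6.84×10⁻⁸ J.
v = √(2·6.84×10⁻⁸/0.0403) = 1.84×10⁻³ m/s.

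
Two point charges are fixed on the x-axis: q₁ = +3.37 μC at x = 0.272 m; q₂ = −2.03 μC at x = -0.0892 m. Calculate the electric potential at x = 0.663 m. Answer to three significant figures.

The total potential is the scalar sum of each charge's contribution, V = Σ kqᵢ/rᵢ.
Distances from the field point to each charge: r₁ = 0.391 m, r₂ = 0.752 m.
V = k[(3.37×10⁻⁶)/(0.391) + (-2.03×10⁻⁶)/(0.752)] = 5.32×10⁴ V.

5.32×10⁴ V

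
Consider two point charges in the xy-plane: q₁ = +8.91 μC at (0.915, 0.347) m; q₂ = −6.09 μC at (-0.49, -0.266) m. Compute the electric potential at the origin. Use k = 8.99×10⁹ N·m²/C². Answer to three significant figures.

The total potential is the scalar sum of each charge's contribution, V = Σ kqᵢ/rᵢ.
Distances from the field point to each charge: r₁ = 0.979 m, r₂ = 0.558 m.
V = k[(8.91×10⁻⁶)/(0.979) + (-6.09×10⁻⁶)/(0.558)] = -1.63×10⁴ V.

-1.63×10⁴ V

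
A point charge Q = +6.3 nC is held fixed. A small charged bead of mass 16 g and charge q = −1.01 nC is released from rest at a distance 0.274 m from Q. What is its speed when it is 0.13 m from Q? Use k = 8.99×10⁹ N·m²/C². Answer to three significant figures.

5.38×10⁻³ m/s

Only the electrostatic force acts, so mechanical energy is conserved: ½mv² = U₁ − U₂ = kQq(1/r₁ − 1/r₂).
U₁ − U₂ = (8.99×10⁹ N·m²/C²)(6.30×10⁻⁹ C)(-1.01×10⁻⁹ C)(1/0.274 − 1/0.130) = 2.31×10⁻⁷ J.
v = √(2·2.31×10⁻⁷/0.0160) = 5.38×10⁻³ m/s.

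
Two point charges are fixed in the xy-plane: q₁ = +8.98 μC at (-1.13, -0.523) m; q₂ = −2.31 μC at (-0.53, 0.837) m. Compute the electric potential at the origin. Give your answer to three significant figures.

The total potential is the scalar sum of each charge's contribution, V = Σ kqᵢ/rᵢ.
Distances from the field point to each charge: r₁ = 1.25 m, r₂ = 0.991 m.
V = k[(8.98×10⁻⁶)/(1.25) + (-2.31×10⁻⁶)/(0.991)] = 4.39×10⁴ V.

4.39×10⁴ V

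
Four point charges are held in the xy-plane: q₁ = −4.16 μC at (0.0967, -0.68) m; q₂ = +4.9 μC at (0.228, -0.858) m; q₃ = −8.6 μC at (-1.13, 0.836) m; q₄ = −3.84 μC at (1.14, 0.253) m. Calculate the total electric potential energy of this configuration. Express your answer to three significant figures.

-0.726 J

The assembly work is the sum of pairwise potential energies, U = Σ_{i<j} kqᵢqⱼ/rᵢⱼ.
Pair separations: r₁₂ = 0.221 m, r₁₃ = 1.95 m, r₁₄ = 1.40 m, r₂₃ = 2.17 m, r₂₄ = 1.44 m, r₃₄ = 2.34 m.
Summing all 6 pair terms gives U = -0.726 J.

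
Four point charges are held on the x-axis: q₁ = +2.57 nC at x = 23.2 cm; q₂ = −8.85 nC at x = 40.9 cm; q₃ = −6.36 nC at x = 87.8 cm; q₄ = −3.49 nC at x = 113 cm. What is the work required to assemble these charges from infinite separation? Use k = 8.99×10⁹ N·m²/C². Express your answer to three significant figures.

7.83×10⁻⁷ J

The assembly work is the sum of pairwise potential energies, U = Σ_{i<j} kqᵢqⱼ/rᵢⱼ.
Pair separations: r₁₂ = 0.177 m, r₁₃ = 0.646 m, r₁₄ = 0.898 m, r₂₃ = 0.469 m, r₂₄ = 0.721 m, r₃₄ = 0.252 m.
Summing all 6 pair terms gives U = 7.83×10⁻⁷ J.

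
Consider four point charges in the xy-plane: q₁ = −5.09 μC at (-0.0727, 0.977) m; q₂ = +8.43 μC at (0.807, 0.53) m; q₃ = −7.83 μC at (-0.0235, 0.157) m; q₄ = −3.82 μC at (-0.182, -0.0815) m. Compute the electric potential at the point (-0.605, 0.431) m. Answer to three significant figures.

Electric potential is a scalar, so the contributions from each charge add algebraically: V = Σ kqᵢ/rᵢ.
Distances from the field point to each charge: r₁ = 0.763 m, r₂ = 1.42 m, r₃ = 0.643 m, r₄ = 0.665 m.
V = k[(-5.09×10⁻⁶)/(0.763) + (8.43×10⁻⁶)/(1.42) + (-7.83×10⁻⁶)/(0.643) + (-3.82×10⁻⁶)/(0.665)] = -1.68×10⁵ V.

-1.68×10⁵ V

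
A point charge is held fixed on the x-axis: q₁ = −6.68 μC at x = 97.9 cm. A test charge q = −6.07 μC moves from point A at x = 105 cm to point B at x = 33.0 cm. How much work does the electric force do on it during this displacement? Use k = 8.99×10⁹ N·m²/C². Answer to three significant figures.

4.57 J

The work done by the electric force is W_field = −ΔU = −q(V_B − V_A) = q(V_A − V_B).
At A: distance to the source charge is 0.0710 m; V_A = kq₁/r = -8.46×10⁵ V.
At B: distance to the source charge is 0.649 m; V_B = kq₁/r = -9.25×10⁴ V.
ΔV = V_B − V_A = 7.53×10⁵ V.
W_field = −qΔV = −(-6.07×10⁻⁶ C)(7.53×10⁵ V) = 4.57 J.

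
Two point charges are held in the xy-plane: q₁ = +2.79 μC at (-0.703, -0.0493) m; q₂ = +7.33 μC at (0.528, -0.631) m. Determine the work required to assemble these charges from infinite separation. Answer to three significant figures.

The work to assemble the configuration equals its total potential energy, U = Σ kqᵢqⱼ/rᵢⱼ over all pairs.
Pair separations: r₁₂ = 1.36 m.
U = (0.135) = 0.135 J.

0.135 J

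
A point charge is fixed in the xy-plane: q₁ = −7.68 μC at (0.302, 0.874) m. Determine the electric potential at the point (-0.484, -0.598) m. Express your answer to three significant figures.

The total potential is the scalar sum of each charge's contribution, V = Σ kqᵢ/rᵢ.
Distances from the field point to each charge: r₁ = 1.67 m.
V = k[(-7.68×10⁻⁶)/(1.67)] = -4.14×10⁴ V.

-4.14×10⁴ V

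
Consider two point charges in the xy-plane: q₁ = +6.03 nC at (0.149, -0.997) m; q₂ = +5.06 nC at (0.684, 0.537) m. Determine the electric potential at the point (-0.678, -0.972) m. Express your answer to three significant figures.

87.9 V

The total potential is the scalar sum of each charge's contribution, V = Σ kqᵢ/rᵢ.
Distances from the field point to each charge: r₁ = 0.827 m, r₂ = 2.03 m.
V = k[(6.03×10⁻⁹)/(0.827) + (5.06×10⁻⁹)/(2.03)] = 87.9 V.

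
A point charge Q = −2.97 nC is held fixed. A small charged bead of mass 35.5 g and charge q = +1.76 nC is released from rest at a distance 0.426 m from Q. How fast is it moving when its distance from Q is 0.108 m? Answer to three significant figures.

4.28×10⁻³ m/s

Only the electrostatic force acts, so mechanical energy is conserved: ½mv² = U₁ − U₂ = kQq(1/r₁ − 1/r₂).
U₁ − U₂ = (8.99×10⁹ N·m²/C²)(-2.97×10⁻⁹ C)(1.76×10⁻⁹ C)(1/0.426 − 1/0.108) = 3.25×10⁻⁷ J.
v = √(2·3.25×10⁻⁷/0.0355) = 4.28×10⁻³ m/s.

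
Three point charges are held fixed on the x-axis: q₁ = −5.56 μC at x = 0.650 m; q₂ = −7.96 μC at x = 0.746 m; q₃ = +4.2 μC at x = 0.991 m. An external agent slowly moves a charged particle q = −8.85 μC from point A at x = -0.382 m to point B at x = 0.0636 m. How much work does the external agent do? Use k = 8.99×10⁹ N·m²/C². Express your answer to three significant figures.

0.575 J

For quasistatic motion the external work equals the change in potential energy: W_ext = qΔV = q(V_B − V_A).
At A: distances to the source charges are 1.03 m, 1.13 m, 1.37 m; V_A = Σ kqᵢ/rᵢ = -8.44×10⁴ V.
At B: distances to the source charges are 0.586 m, 0.682 m, 0.927 m; V_B = Σ kqᵢ/rᵢ = -1.49×10⁵ V.
ΔV = V_B − V_A = -6.50×10⁴ V.
W_ext = qΔV = (-8.85×10⁻⁶ C)(-6.50×10⁴ V) = 0.575 J.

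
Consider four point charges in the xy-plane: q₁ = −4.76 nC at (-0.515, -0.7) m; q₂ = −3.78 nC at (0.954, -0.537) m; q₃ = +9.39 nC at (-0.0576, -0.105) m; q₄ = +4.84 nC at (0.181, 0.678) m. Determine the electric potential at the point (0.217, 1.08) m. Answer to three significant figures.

The total potential is the scalar sum of each charge's contribution, V = Σ kqᵢ/rᵢ.
Distances from the field point to each charge: r₁ = 1.92 m, r₂ = 1.78 m, r₃ = 1.22 m, r₄ = 0.404 m.
V = k[(-4.76×10⁻⁹)/(1.92) + (-3.78×10⁻⁹)/(1.78) + (9.39×10⁻⁹)/(1.22) + (4.84×10⁻⁹)/(0.404)] = 136 V.

136 V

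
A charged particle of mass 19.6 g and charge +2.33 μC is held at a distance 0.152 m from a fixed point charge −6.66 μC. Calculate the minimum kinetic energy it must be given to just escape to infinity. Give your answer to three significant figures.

To just escape, total mechanical energy must reach zero at infinity: ½mv²_min + U = 0, so ½mv²_min = −U = |kQq|/r.
|U| = |kQq|/r = (8.99×10⁹ N·m²/C²)(6.66×10⁻⁶)(2.33×10⁻⁶)/(0.152) = 0.918 J.

0.918 J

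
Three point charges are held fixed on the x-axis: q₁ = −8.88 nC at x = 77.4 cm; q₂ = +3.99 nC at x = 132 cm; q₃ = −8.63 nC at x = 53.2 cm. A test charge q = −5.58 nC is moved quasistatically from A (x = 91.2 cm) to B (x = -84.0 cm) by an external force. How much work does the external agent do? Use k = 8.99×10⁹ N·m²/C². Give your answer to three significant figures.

For quasistatic motion the external work equals the change in potential energy: W_ext = qΔV = q(V_B − V_A).
At A: distances to the source charges are 0.138 m, 0.408 m, 0.380 m; V_A = Σ kqᵢ/rᵢ = -695 V.
At B: distances to the source charges are 1.61 m, 2.16 m, 1.37 m; V_B = Σ kqᵢ/rᵢ = -89.4 V.
ΔV = V_B − V_A = 605 V.
W_ext = qΔV = (-5.58×10⁻⁹ C)(605 V) = -3.38×10⁻⁶ J.

-3.38×10⁻⁶ J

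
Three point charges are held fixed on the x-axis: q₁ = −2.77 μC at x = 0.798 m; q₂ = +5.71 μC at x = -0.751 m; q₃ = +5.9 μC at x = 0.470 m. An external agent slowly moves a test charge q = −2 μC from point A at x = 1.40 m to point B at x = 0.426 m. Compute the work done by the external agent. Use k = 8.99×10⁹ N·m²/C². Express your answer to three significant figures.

For quasistatic motion the external work equals the change in potential energy: W_ext = qΔV = q(V_B − V_A).
At A: distances to the source charges are 0.602 m, 2.15 m, 0.930 m; V_A = Σ kqᵢ/rᵢ = 3.95×10⁴ V.
At B: distances to the source charges are 0.372 m, 1.18 m, 0.0440 m; V_B = Σ kqᵢ/rᵢ = 1.18×10⁶ V.
ΔV = V_B − V_A = 1.14×10⁶ V.
W_ext = qΔV = (-2.00×10⁻⁶ C)(1.14×10⁶ V) = -2.29 J.

-2.29 J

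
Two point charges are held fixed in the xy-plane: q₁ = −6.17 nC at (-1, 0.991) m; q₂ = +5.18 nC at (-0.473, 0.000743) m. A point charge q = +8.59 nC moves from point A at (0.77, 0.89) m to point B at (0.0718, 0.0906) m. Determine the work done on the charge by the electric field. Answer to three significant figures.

-3.91×10⁻⁷ J

The work done by the electric force is W_field = −ΔU = −q(V_B − V_A) = q(V_A − V_B).
At A: distances to the source charges are 1.77 m, 1.53 m; V_A = Σ kqᵢ/rᵢ = -0.817 V.
At B: distances to the source charges are 1.40 m, 0.552 m; V_B = Σ kqᵢ/rᵢ = 44.7 V.
ΔV = V_B − V_A = 45.5 V.
W_field = −qΔV = −(8.59×10⁻⁹ C)(45.5 V) = -3.91×10⁻⁷ J.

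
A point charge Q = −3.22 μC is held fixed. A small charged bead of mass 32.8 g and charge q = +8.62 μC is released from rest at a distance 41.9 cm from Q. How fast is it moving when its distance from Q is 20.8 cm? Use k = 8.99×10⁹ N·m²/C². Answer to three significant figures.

6.07 m/s

Only the electrostatic force acts, so mechanical energy is conserved: ½mv² = U₁ − U₂ = kQq(1/r₁ − 1/r₂).
U₁ − U₂ = (8.99×10⁹ N·m²/C²)(-3.22×10⁻⁶ C)(8.62×10⁻⁶ C)(1/0.419 − 1/0.208) = 0.604 J.
v = √(2·0.604/0.0328) = 6.07 m/s.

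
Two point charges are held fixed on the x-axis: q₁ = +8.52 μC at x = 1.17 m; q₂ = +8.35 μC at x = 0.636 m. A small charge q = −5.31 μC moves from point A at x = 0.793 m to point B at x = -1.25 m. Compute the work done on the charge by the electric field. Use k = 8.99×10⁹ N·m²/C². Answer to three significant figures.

-3.24 J

The work done by the electric force is W_field = −ΔU = −q(V_B − V_A) = q(V_A − V_B).
At A: distances to the source charges are 0.377 m, 0.157 m; V_A = Σ kqᵢ/rᵢ = 6.81×10⁵ V.
At B: distances to the source charges are 2.42 m, 1.89 m; V_B = Σ kqᵢ/rᵢ = 7.15×10⁴ V.
ΔV = V_B − V_A = -6.10×10⁵ V.
W_field = −qΔV = −(-5.31×10⁻⁶ C)(-6.10×10⁵ V) = -3.24 J.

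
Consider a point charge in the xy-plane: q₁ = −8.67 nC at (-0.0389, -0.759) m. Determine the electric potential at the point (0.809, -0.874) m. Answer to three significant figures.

The total potential is the scalar sum of each charge's contribution, V = Σ kqᵢ/rᵢ.
Distances from the field point to each charge: r₁ = 0.856 m.
V = k[(-8.67×10⁻⁹)/(0.856)] = -91.1 V.

-91.1 V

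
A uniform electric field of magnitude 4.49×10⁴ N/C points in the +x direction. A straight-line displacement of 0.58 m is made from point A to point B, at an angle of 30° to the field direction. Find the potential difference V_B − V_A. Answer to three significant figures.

Only the component of displacement along E changes the potential: ΔV = −E·d·cosθ.
ΔV = −(4.49×10⁴ V/m)(0.580 m)cos30° = -2.26×10⁴ V.

-2.26×10⁴ V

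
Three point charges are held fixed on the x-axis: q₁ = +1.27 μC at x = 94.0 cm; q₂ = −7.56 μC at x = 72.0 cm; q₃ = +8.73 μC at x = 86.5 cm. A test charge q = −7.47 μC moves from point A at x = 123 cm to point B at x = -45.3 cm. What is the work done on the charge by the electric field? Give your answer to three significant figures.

-0.832 J

The work done by the electric force is W_field = −ΔU = −q(V_B − V_A) = q(V_A − V_B).
At A: distances to the source charges are 0.290 m, 0.510 m, 0.365 m; V_A = Σ kqᵢ/rᵢ = 1.21×10⁵ V.
At B: distances to the source charges are 1.39 m, 1.17 m, 1.32 m; V_B = Σ kqᵢ/rᵢ = 9800 V.
ΔV = V_B − V_A = -1.11×10⁵ V.
W_field = −qΔV = −(-7.47×10⁻⁶ C)(-1.11×10⁵ V) = -0.832 J.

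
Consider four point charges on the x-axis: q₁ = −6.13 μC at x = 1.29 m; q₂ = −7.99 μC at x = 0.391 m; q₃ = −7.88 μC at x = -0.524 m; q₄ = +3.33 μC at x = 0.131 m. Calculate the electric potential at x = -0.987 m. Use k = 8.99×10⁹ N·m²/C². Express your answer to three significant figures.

-2.03×10⁵ V

The total potential is the scalar sum of each charge's contribution, V = Σ kqᵢ/rᵢ.
Distances from the field point to each charge: r₁ = 2.28 m, r₂ = 1.38 m, r₃ = 0.463 m, r₄ = 1.12 m.
V = k[(-6.13×10⁻⁶)/(2.28) + (-7.99×10⁻⁶)/(1.38) + (-7.88×10⁻⁶)/(0.463) + (3.33×10⁻⁶)/(1.12)] = -2.03×10⁵ V.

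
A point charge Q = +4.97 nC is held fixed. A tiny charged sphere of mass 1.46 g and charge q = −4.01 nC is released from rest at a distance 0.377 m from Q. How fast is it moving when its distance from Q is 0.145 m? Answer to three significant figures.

Only the electrostatic force acts, so mechanical energy is conserved: ½mv² = U₁ − U₂ = kQq(1/r₁ − 1/r₂).
U₁ − U₂ = (8.99×10⁹ N·m²/C²)(4.97×10⁻⁹ C)(-4.01×10⁻⁹ C)(1/0.377 − 1/0.145) = 7.60×10⁻⁷ J.
v = √(2·7.60×10⁻⁷/1.46×10⁻³) = 0.0323 m/s.

0.0323 m/s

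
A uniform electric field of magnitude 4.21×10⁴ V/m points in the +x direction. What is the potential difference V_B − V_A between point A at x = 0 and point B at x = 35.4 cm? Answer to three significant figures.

-1.49×10⁴ V

In a uniform field, potential decreases in the direction of E: V_B − V_A = −E·Δx.
V_B − V_A = −(4.21×10⁴ V/m)(0.354 m) = -1.49×10⁴ V.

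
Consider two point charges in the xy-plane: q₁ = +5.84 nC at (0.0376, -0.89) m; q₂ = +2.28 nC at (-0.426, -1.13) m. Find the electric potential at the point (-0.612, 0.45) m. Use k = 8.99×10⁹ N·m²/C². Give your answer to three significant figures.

48.1 V

Electric potential is a scalar, so the contributions from each charge add algebraically: V = Σ kqᵢ/rᵢ.
Distances from the field point to each charge: r₁ = 1.49 m, r₂ = 1.59 m.
V = k[(5.84×10⁻⁹)/(1.49) + (2.28×10⁻⁹)/(1.59)] = 48.1 V.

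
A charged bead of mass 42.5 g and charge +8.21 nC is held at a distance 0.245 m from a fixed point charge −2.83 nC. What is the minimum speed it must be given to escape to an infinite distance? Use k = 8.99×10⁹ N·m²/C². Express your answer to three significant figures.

To just escape, total mechanical energy must reach zero at infinity: ½mv²_min + U = 0, so ½mv²_min = −U = |kQq|/r.
|U| = |kQq|/r = (8.99×10⁹ N·m²/C²)(2.83×10⁻⁹)(8.21×10⁻⁹)/(0.245) = 8.53×10⁻⁷ J.
v_min = √(2|U|/m) = √(2·8.53×10⁻⁷/0.0425) = 6.33×10⁻³ m/s.

6.33×10⁻³ m/s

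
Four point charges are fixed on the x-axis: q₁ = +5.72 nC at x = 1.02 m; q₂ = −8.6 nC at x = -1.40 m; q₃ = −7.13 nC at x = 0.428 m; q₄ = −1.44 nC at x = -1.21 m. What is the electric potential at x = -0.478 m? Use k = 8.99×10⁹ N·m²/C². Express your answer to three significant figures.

Electric potential is a scalar, so the contributions from each charge add algebraically: V = Σ kqᵢ/rᵢ.
Distances from the field point to each charge: r₁ = 1.50 m, r₂ = 0.922 m, r₃ = 0.906 m, r₄ = 0.732 m.
V = k[(5.72×10⁻⁹)/(1.50) + (-8.60×10⁻⁹)/(0.922) + (-7.13×10⁻⁹)/(0.906) + (-1.44×10⁻⁹)/(0.732)] = -138 V.

-138 V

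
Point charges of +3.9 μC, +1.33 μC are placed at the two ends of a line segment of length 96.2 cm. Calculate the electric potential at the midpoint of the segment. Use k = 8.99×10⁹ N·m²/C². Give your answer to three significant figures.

9.77×10⁴ V

The total potential is the scalar sum of each charge's contribution, V = Σ kqᵢ/rᵢ.
Each charge is 0.481 m from the midpoint.
V = k[(3.90×10⁻⁶)/(0.481) + (1.33×10⁻⁶)/(0.481)] = 9.77×10⁴ V.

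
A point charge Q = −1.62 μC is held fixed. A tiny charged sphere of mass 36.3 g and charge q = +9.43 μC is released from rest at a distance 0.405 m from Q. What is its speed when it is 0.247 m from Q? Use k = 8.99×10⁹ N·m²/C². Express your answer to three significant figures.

Only the electrostatic force acts, so mechanical energy is conserved: ½mv² = U₁ − U₂ = kQq(1/r₁ − 1/r₂).
U₁ − U₂ = (8.99×10⁹ N·m²/C²)(-1.62×10⁻⁶ C)(9.43×10⁻⁶ C)(1/0.405 − 1/0.247) = 0.217 J.
v = √(2·0.217/0.0363) = 3.46 m/s.

3.46 m/s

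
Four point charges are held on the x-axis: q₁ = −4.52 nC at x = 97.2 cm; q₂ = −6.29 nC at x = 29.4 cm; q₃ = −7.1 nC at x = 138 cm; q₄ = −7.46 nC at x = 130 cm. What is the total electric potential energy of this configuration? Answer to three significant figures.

The work to assemble the configuration equals its total potential energy, U = Σ kqᵢqⱼ/rᵢⱼ over all pairs.
Pair separations: r₁₂ = 0.678 m, r₁₃ = 0.408 m, r₁₄ = 0.328 m, r₂₃ = 1.09 m, r₂₄ = 1.01 m, r₃₄ = 0.0800 m.
Summing all 6 pair terms gives U = 8.75×10⁻⁶ J.

8.75×10⁻⁶ J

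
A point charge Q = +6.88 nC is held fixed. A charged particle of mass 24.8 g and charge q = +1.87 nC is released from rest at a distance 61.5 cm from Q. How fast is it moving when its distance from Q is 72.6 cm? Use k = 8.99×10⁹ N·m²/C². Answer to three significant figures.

1.52×10⁻³ m/s

Only the electrostatic force acts, so mechanical energy is conserved: ½mv² = U₁ − U₂ = kQq(1/r₁ − 1/r₂).
U₁ − U₂ = (8.99×10⁹ N·m²/C²)(6.88×10⁻⁹ C)(1.87×10⁻⁹ C)(1/0.615 − 1/0.726) = 2.88×10⁻⁸ J.
v = √(2·2.88×10⁻⁸/0.0248) = 1.52×10⁻³ m/s.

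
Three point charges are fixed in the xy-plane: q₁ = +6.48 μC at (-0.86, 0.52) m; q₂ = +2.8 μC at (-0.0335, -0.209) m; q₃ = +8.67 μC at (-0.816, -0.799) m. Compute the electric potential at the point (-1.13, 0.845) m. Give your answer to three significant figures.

The total potential is the scalar sum of each charge's contribution, V = Σ kqᵢ/rᵢ.
Distances from the field point to each charge: r₁ = 0.423 m, r₂ = 1.52 m, r₃ = 1.67 m.
V = k[(6.48×10⁻⁶)/(0.423) + (2.80×10⁻⁶)/(1.52) + (8.67×10⁻⁶)/(1.67)] = 2.01×10⁵ V.

2.01×10⁵ V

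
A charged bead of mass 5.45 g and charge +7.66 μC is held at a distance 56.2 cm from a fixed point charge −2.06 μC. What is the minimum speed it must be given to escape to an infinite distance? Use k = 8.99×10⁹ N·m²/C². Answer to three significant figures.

9.62 m/s

To just escape, total mechanical energy must reach zero at infinity: ½mv²_min + U = 0, so ½mv²_min = −U = |kQq|/r.
|U| = |kQq|/r = (8.99×10⁹ N·m²/C²)(2.06×10⁻⁶)(7.66×10⁻⁶)/(0.562) = 0.252 J.
v_min = √(2|U|/m) = √(2·0.252/5.45×10⁻³) = 9.62 m/s.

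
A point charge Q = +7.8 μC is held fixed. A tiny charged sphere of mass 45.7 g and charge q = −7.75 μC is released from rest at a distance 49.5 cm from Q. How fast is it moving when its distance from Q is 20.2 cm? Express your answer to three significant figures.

8.35 m/s

Only the electrostatic force acts, so mechanical energy is conserved: ½mv² = U₁ − U₂ = kQq(1/r₁ − 1/r₂).
U₁ − U₂ = (8.99×10⁹ N·m²/C²)(7.80×10⁻⁶ C)(-7.75×10⁻⁶ C)(1/0.495 − 1/0.202) = 1.59 J.
v = √(2·1.59/0.0457) = 8.35 m/s.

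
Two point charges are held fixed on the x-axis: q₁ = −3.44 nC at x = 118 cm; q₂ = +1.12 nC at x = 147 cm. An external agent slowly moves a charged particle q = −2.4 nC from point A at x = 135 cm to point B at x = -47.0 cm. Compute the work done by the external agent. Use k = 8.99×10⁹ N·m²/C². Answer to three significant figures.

For quasistatic motion the external work equals the change in potential energy: W_ext = qΔV = q(V_B − V_A).
At A: distances to the source charges are 0.170 m, 0.120 m; V_A = Σ kqᵢ/rᵢ = -98.0 V.
At B: distances to the source charges are 1.65 m, 1.94 m; V_B = Σ kqᵢ/rᵢ = -13.6 V.
ΔV = V_B − V_A = 84.5 V.
W_ext = qΔV = (-2.40×10⁻⁹ C)(84.5 V) = -2.03×10⁻⁷ J.

-2.03×10⁻⁷ J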